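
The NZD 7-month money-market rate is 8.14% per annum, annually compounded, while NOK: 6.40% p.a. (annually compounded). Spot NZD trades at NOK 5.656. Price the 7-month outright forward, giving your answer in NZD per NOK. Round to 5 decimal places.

0.17848

T = 7/12 years.
NOK growth factor: (1 + 0.0640)^(7/12) = 1.036850.
Growth of 1 NZD over T: (1 + 0.0814)^(7/12) = 1.0467076.
So F = 5.656 × 1.036850 / 1.0467076 = 5.602733 (NOK/NZD).
Invert for NZD per NOK: 1 / 5.602733 = 0.17848.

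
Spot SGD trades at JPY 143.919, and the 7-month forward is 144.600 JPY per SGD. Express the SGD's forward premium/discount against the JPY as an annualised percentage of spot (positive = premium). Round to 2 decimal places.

T = 7/12 years.
Period premium: (144.600 − 143.919)/143.919 = 0.0047318.
Annualise by dividing by T: 0.0047318 / (7/12) = 0.008112 → 0.81%.

+0.81%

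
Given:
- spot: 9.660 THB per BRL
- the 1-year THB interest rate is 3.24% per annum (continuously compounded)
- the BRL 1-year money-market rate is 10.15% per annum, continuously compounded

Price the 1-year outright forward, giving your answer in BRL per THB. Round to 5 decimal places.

0.11093

T = 1 year.
Growth of 1 THB over T: e^(0.0324×1) = 1.0329306.
BRL growth factor: e^(0.1015×1) = 1.1068299.
So F = 9.66 × 1.0329306 / 1.1068299 = 9.015034 (THB/BRL).
Quoted the other way: 1/9.015034 = 0.11093 BRL per THB.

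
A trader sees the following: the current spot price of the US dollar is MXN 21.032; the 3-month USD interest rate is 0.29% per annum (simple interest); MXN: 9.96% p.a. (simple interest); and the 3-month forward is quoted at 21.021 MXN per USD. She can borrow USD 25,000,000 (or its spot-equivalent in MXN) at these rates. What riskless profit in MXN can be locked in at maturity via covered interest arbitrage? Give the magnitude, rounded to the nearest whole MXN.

MXN 12,986,414

T = 3/12 years.
Invest the USD and cover forward: 25,000,000 × 1.000725 × 21.021 = MXN 525,906,005.63.
Convert at spot and invest in MXN: 25,000,000 × 21.032 × 1.024900 = MXN 538,892,420.00.
The quoted forward undervalues USD, so borrow USD, convert to MXN at spot, deposit the MXN at 9.96%, and buy USD forward at 21.021 to cover the loan.
The gap between the two covered legs is MXN 12,986,414.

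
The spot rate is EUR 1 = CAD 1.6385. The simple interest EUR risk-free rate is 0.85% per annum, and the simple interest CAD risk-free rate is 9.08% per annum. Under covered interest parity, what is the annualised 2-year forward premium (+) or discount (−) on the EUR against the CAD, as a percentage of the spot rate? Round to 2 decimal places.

T = 2 years.
F = S · g_CAD/g_EUR = 1.6385 × 1.181600/1.017000 = 1.9036889.
Annualised premium = (F − S)/S × (1/T) = (1.9036889 − 1.6385)/1.6385 ÷ 2 = 8.09%.

+8.09%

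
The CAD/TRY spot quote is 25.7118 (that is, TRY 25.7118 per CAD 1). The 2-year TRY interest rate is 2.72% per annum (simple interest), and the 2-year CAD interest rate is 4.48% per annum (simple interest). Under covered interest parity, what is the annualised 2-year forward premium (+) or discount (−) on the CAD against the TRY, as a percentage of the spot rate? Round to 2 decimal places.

-1.62%

T = 2 years.
F = S · g_TRY/g_CAD = 25.7118 × 1.054400/1.089600 = 24.8811692.
(F − S)/S ÷ T = (24.8811692 − 25.7118)/25.7118/2 = -0.016153 → -1.62%.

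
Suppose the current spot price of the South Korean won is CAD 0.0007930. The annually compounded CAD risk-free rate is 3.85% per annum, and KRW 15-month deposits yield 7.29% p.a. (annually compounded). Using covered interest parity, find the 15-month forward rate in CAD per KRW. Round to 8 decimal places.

0.00076135

T = 15/12 years.
CAD accumulates by (1 + 0.0385)^(15/12) = 1.0483544.
KRW growth factor: (1 + 0.0729)^(15/12) = 1.0919407.
CIP: F = S · (grow CAD)/(grow KRW) = 0.000793 × 1.0483544/1.0919407 = 0.0007613463 CAD per KRW.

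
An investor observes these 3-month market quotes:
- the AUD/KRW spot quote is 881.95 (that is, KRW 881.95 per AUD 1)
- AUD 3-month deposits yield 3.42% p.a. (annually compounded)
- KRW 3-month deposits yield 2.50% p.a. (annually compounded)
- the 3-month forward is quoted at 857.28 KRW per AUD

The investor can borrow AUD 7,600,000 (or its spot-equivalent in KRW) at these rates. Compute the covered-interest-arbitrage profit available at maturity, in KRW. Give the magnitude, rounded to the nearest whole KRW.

KRW 173,991,962

T = 3/12 years.
Keep in AUD, deliver into the forward: 7,600,000·1.008442483691·857.28 = KRW 6,570,333,550.38.
Swap to KRW now, deposit: 7,600,000·881.95·1.006192246326 = KRW 6,744,325,512.52.
The quoted forward undervalues AUD, so borrow AUD, convert to KRW at spot, deposit the KRW at 2.50%, and buy AUD forward at 857.28 to cover the loan.
Arbitrage profit = |6,570,333,550.38 − 6,744,325,512.52| = KRW 173,991,962.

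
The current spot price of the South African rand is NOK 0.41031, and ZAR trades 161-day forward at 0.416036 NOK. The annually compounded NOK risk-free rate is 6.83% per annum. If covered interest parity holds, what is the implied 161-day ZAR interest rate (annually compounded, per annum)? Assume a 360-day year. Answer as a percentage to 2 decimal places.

T = 161/360 years.
F/S = 0.416036/0.41031 = 1.0139553 = (growth of NOK) / (growth of ZAR).
NOK growth factor: (1 + 0.0683)^(161/360) = 1.0299882.
So the ZAR growth factor = 1.0158122.
r = 1.0158122^(360/161) − 1 = 0.035702 → 3.57%.

3.57%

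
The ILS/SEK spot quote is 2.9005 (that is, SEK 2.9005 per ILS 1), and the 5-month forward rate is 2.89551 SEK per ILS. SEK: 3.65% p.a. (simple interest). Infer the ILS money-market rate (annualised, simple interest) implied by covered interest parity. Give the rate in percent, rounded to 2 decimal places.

4.07%

T = 5/12 years.
F/S = 2.89551/2.9005 = 0.9982796 = (growth of SEK) / (growth of ILS).
SEK growth factor: 1 + 0.0365×5/12 = 1.0152083.
That pins the ILS growth at 1.0169579.
r = (1.0169579 − 1)/(5/12) = 0.040699 → 4.07%.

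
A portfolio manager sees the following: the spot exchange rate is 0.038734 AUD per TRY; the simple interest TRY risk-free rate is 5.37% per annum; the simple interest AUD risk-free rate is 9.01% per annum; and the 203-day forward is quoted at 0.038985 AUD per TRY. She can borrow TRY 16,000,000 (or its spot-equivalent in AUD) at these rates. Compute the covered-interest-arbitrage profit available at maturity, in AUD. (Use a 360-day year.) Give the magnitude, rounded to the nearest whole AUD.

T = 203/360 years.
Invest the TRY and cover forward: 16,000,000 × 1.03028083 × 0.038985 = AUD 642,647.97.
Convert at spot and invest in AUD: 16,000,000 × 0.038734 × 1.05080639 = AUD 651,230.96.
The quoted forward undervalues TRY, so borrow TRY, convert to AUD at spot, deposit the AUD at 9.01%, and buy TRY forward at 0.038985 to cover the loan.
Profit = 651,230.96 − 642,647.97 = AUD 8,583.

AUD 8,583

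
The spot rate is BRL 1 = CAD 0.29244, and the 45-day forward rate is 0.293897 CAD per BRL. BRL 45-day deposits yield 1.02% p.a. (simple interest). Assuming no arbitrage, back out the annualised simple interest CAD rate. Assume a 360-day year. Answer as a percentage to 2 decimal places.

5.01%

T = 45/360 years.
CIP gives F = S · g_CAD/g_BRL, so g_CAD/g_BRL = 0.293897/0.29244 = 1.0049822.
The BRL side grows by 1 + 0.0102×45/360 = 1.001275.
That pins the CAD growth at 1.0062636.
(1.0062636 − 1)/T = 0.050109, i.e. 5.01%.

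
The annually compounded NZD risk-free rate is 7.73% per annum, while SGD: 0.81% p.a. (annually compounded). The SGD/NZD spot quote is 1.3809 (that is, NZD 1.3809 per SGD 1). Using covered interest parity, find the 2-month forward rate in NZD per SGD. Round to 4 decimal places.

T = 2/12 years.
NZD growth factor: (1 + 0.0773)^(2/12) = 1.012487.
SGD accumulates by (1 + 0.0081)^(2/12) = 1.0013455.
So F = 1.3809 × 1.012487 / 1.0013455 = 1.396265 (NZD/SGD).

1.3963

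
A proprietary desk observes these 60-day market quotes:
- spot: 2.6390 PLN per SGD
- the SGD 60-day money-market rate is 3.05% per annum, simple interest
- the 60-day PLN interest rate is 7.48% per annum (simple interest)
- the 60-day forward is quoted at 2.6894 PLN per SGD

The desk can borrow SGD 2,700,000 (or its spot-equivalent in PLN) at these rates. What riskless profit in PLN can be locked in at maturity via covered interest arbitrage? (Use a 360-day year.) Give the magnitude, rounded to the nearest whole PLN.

PLN 84,163

T = 60/360 years.
Route A — deposit SGD, sell forward: 2,700,000 × 1.005083333 × 2.6894 = PLN 7,298,292.01.
Route B — convert at spot, deposit PLN: 2,700,000 × 2.6390 × 1.012466667 = PLN 7,214,128.74.
The quoted forward overvalues SGD, so borrow PLN, buy SGD at spot, deposit the SGD at 3.05%, and sell the proceeds forward at 2.6894.
Profit = 7,298,292.01 − 7,214,128.74 = PLN 84,163.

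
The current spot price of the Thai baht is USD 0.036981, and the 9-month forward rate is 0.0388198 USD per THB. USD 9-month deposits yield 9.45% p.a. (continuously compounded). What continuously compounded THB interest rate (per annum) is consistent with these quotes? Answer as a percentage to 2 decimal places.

2.98%

T = 9/12 years.
F/S = 0.0388198/0.036981 = 1.0497228 = (growth of USD) / (growth of THB).
USD growth factor: e^(0.0945×9/12) = 1.073447.
That pins the THB growth at 1.0226004.
r = ln(1.0226004)/(9/12) = 0.029798 → 2.98%.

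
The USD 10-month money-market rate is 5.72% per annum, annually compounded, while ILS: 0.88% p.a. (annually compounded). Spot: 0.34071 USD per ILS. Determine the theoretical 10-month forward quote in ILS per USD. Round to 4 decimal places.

2.8226

T = 10/12 years.
Growth of 1 USD over T: (1 + 0.0572)^(10/12) = 1.0474444.
ILS growth factor: (1 + 0.0088)^(10/12) = 1.007328.
CIP: F = S · (grow USD)/(grow ILS) = 0.34071 × 1.0474444/1.007328 = 0.3542786 USD per ILS.
Quoted the other way: 1/0.3542786 = 2.8226 ILS per USD.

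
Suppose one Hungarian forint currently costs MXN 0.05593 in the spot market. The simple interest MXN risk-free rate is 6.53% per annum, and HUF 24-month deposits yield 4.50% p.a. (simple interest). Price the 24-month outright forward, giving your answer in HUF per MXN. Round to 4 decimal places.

T = 2 years.
Growth of 1 MXN over T: 1 + 0.0653×2 = 1.130600.
Growth of 1 HUF over T: 1 + 0.0450×2 = 1.090000.
Forward (MXN per HUF) = 0.05593 × 1.130600 / 1.090000 = 0.058013264.
Invert for HUF per MXN: 1 / 0.058013264 = 17.2374.

17.2374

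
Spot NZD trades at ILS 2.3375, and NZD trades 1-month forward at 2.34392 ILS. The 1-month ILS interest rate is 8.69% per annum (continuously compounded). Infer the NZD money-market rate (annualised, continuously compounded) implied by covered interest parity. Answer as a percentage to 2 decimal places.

5.40%

T = 1/12 years.
By CIP, F/S equals the ILS-to-NZD growth ratio: 2.34392/2.3375 = 1.0027465.
ILS growth factor: e^(0.0869×1/12) = 1.007268.
Hence g_NZD = 1.0045091.
Take logs: ln 1.0045091 / (1/12) = 0.053988, so 5.40%.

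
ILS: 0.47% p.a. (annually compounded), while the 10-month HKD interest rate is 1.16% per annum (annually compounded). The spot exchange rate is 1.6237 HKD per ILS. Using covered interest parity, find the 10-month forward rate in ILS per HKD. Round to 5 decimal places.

T = 10/12 years.
HKD accumulates by (1 + 0.0116)^(10/12) = 1.0096574.
ILS accumulates by (1 + 0.0047)^(10/12) = 1.0039151.
CIP: F = S · (grow HKD)/(grow ILS) = 1.6237 × 1.0096574/1.0039151 = 1.632987 HKD per ILS.
Quoted the other way: 1/1.632987 = 0.61237 ILS per HKD.

0.61237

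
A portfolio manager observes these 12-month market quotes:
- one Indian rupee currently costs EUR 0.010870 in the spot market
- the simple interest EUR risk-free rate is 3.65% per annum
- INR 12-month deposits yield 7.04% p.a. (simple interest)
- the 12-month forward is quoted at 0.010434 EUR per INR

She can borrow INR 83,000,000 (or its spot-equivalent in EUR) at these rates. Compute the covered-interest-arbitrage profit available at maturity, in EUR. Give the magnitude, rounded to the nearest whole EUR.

EUR 8,151

T = 1 year.
Invest the INR and cover forward: 83,000,000 × 1.070400 × 0.010434 = EUR 926,989.95.
Convert at spot and invest in EUR: 83,000,000 × 0.010870 × 1.036500 = EUR 935,140.67.
The quoted forward undervalues INR, so borrow INR, convert to EUR at spot, deposit the EUR at 3.65%, and buy INR forward at 0.010434 to cover the loan.
Profit = 935,140.67 − 926,989.95 = EUR 8,151.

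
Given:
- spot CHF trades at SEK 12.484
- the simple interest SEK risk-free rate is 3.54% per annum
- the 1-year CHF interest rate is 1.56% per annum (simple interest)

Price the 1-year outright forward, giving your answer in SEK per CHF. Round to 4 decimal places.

12.7274

T = 1 year.
Growth of 1 SEK over T: 1 + 0.0354×1 = 1.035400.
Growth of 1 CHF over T: 1 + 0.0156×1 = 1.015600.
So F = 12.484 × 1.035400 / 1.015600 = 12.727386 (SEK/CHF).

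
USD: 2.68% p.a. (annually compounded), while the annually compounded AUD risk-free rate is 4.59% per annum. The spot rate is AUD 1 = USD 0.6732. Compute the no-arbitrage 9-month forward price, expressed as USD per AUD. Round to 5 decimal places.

T = 9/12 years.
Growth of 1 USD over T: (1 + 0.0268)^(9/12) = 1.0200334.
Growth of 1 AUD over T: (1 + 0.0459)^(9/12) = 1.0342312.
CIP: F = S · (grow USD)/(grow AUD) = 0.6732 × 1.0200334/1.0342312 = 0.6639584 USD per AUD.

0.66396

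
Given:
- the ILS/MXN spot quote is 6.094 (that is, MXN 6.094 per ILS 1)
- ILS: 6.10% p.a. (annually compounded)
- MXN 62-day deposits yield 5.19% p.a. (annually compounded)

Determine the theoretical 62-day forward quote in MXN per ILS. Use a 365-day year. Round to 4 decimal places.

T = 62/365 years.
MXN accumulates by (1 + 0.0519)^(62/365) = 1.0086318.
ILS growth factor: (1 + 0.0610)^(62/365) = 1.0101087.
So F = 6.094 × 1.0086318 / 1.0101087 = 6.085090 (MXN/ILS).

6.0851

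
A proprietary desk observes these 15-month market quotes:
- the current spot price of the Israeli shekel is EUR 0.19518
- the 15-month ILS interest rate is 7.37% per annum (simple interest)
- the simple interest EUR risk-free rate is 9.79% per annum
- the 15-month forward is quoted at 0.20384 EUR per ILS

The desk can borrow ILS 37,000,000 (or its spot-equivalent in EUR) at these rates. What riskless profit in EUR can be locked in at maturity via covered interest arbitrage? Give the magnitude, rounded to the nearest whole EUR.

T = 15/12 years.
Invest the ILS and cover forward: 37,000,000 × 1.092125 × 0.20384 = EUR 8,236,894.12.
Convert at spot and invest in EUR: 37,000,000 × 0.19518 × 1.122375 = EUR 8,105,410.64.
The quoted forward overvalues ILS, so borrow EUR, buy ILS at spot, deposit the ILS at 7.37%, and sell the proceeds forward at 0.20384.
Arbitrage profit = |8,236,894.12 − 8,105,410.64| = EUR 131,483.

EUR 131,483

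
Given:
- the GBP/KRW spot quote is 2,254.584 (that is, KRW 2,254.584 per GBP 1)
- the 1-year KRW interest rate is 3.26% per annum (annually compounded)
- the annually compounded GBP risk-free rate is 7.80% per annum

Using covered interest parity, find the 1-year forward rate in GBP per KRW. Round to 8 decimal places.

0.00046304

T = 1 year.
Growth of 1 KRW over T: (1 + 0.0326)^1 = 1.032600.
GBP accumulates by (1 + 0.0780)^1 = 1.078000.
Forward (KRW per GBP) = 2254.584 × 1.032600 / 1.078000 = 2159.632.
Invert for GBP per KRW: 1 / 2159.632 = 0.00046304.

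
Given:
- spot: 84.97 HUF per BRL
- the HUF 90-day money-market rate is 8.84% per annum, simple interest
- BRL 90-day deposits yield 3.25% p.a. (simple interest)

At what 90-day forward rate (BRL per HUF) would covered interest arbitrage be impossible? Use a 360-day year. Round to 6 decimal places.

0.011608

T = 90/360 years.
Growth of 1 HUF over T: 1 + 0.0884×90/360 = 1.022100.
BRL growth factor: 1 + 0.0325×90/360 = 1.008125.
CIP: F = S · (grow HUF)/(grow BRL) = 84.97 × 1.022100/1.008125 = 86.14789 HUF per BRL.
Quoted the other way: 1/86.14789 = 0.011608 BRL per HUF.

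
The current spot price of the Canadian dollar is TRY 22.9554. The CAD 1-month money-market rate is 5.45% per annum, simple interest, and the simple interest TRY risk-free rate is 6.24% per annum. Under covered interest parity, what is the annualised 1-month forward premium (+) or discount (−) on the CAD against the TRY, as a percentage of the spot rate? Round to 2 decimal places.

+0.79%

T = 1/12 years.
No-arbitrage forward: 22.9554 × 1.005200 / 1.0045417 = 22.9704432 TRY/CAD.
Annualised premium = (F − S)/S × (1/T) = (22.9704432 − 22.9554)/22.9554 ÷ (1/12) = 0.79%.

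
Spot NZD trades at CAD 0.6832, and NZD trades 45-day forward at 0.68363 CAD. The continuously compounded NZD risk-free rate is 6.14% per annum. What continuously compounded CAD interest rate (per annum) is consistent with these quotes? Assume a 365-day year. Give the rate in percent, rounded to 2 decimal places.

6.65%

T = 45/365 years.
CIP gives F = S · g_CAD/g_NZD, so g_CAD/g_NZD = 0.68363/0.6832 = 1.0006294.
NZD growth factor: e^(0.0614×45/365) = 1.0075986.
Hence g_CAD = 1.0082328.
Take logs: ln 1.0082328 / (45/365) = 0.066504, so 6.65%.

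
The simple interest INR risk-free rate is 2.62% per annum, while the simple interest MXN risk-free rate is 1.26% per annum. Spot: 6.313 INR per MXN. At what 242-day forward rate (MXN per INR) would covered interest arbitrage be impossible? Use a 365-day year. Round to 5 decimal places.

T = 242/365 years.
Growth of 1 INR over T: 1 + 0.0262×242/365 = 1.017371.
MXN growth factor: 1 + 0.0126×242/365 = 1.008354.
So F = 6.313 × 1.017371 / 1.008354 = 6.369453 (INR/MXN).
Quoted the other way: 1/6.369453 = 0.15700 MXN per INR.

0.15700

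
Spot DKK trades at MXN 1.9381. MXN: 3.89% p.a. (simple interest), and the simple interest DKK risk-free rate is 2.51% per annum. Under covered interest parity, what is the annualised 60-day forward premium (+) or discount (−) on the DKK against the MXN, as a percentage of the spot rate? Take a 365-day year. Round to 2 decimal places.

+1.37%

T = 60/365 years.
CIP forward (MXN per DKK) = 1.9381 × 1.0063945/1.004126 = 1.9424785.
(F − S)/S ÷ T = (1.9424785 − 1.9381)/1.9381/(60/365) = 0.013743 → 1.37%.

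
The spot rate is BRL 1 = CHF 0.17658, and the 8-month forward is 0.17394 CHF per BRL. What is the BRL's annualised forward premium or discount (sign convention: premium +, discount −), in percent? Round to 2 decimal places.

T = 8/12 years.
Period premium: (0.17394 − 0.17658)/0.17658 = -0.0149507.
Annualise by dividing by T: -0.0149507 / (8/12) = -0.022426 → -2.24%.

-2.24%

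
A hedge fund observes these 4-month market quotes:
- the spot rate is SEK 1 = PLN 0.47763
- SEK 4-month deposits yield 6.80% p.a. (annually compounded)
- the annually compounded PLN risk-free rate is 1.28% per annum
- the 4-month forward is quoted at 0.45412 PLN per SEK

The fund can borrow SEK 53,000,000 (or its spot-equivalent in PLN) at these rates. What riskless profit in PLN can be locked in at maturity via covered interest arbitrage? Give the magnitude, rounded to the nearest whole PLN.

T = 4/12 years.
Invest the SEK and cover forward: 53,000,000 × 1.0221714601 × 0.45412 = PLN 24,601,990.68.
Convert at spot and invest in PLN: 53,000,000 × 0.47763 × 1.0042485906 = PLN 25,421,940.48.
The quoted forward undervalues SEK, so borrow SEK, convert to PLN at spot, deposit the PLN at 1.28%, and buy SEK forward at 0.45412 to cover the loan.
Profit = 25,421,940.48 − 24,601,990.68 = PLN 819,950.

PLN 819,950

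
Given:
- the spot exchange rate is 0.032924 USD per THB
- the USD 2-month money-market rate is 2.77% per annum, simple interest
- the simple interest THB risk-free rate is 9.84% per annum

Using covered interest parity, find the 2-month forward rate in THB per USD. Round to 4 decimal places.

30.7292

T = 2/12 years.
Growth of 1 USD over T: 1 + 0.0277×2/12 = 1.00461667.
Growth of 1 THB over T: 1 + 0.0984×2/12 = 1.016400.
CIP: F = S · (grow USD)/(grow THB) = 0.032924 × 1.00461667/1.016400 = 0.032542305 USD per THB.
Invert for THB per USD: 1 / 0.032542305 = 30.7292.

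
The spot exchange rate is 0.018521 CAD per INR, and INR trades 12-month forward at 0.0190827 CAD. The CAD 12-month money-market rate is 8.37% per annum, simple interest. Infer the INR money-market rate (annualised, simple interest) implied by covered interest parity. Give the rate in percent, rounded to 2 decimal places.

T = 1 year.
By CIP, F/S equals the CAD-to-INR growth ratio: 0.0190827/0.018521 = 1.0303277.
The CAD side grows by 1 + 0.0837×1 = 1.083700.
That pins the INR growth at 1.0518013.
(1.0518013 − 1)/T = 0.051801, i.e. 5.18%.

5.18%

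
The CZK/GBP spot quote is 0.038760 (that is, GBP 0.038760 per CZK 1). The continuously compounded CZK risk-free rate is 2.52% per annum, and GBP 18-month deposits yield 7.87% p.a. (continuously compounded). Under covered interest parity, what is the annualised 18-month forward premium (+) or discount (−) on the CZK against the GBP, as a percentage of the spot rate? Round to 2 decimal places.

+5.57%

T = 18/12 years.
CIP forward (GBP per CZK) = 0.03876 × 1.1253004/1.0385235 = 0.041998706.
(F − S)/S ÷ T = (0.041998706 − 0.03876)/0.03876/(18/12) = 0.055705 → 5.57%.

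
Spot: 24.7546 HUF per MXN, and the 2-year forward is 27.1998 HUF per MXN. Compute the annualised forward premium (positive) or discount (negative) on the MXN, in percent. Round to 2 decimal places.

T = 2 years.
Period premium: (27.1998 − 24.7546)/24.7546 = 0.0987776.
Per annum: 0.0987776 / 2 = 0.049389 = 4.94%.

+4.94%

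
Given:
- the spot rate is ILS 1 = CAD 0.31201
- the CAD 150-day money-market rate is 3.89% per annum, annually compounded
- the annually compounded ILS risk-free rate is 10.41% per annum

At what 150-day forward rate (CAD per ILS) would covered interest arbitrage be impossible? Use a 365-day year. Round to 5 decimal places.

T = 150/365 years.
CAD accumulates by (1 + 0.0389)^(150/365) = 1.0158068.
Growth of 1 ILS over T: (1 + 0.1041)^(150/365) = 1.041537.
So F = 0.31201 × 1.0158068 / 1.041537 = 0.3043021 (CAD/ILS).

0.30430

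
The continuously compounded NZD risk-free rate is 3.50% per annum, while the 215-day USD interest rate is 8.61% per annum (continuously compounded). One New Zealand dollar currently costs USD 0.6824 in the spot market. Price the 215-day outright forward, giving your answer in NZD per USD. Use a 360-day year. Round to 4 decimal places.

1.4214

T = 215/360 years.
USD growth factor: e^(0.0861×215/360) = 1.0527658.
NZD growth factor: e^(0.0350×215/360) = 1.0211228.
Forward (USD per NZD) = 0.6824 × 1.0527658 / 1.0211228 = 0.7035465.
Quoted the other way: 1/0.7035465 = 1.4214 NZD per USD.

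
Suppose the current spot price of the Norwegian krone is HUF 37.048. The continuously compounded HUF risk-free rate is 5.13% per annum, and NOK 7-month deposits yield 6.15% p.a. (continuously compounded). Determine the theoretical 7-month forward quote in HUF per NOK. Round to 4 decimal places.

36.8282

T = 7/12 years.
HUF growth factor: e^(0.0513×7/12) = 1.03037725.
Growth of 1 NOK over T: e^(0.0615×7/12) = 1.03652627.
So F = 37.048 × 1.03037725 / 1.03652627 = 36.828219 (HUF/NOK).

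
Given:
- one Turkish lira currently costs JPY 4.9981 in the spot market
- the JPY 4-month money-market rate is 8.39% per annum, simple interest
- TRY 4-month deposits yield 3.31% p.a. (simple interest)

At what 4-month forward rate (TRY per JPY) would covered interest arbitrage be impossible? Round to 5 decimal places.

0.19678

T = 4/12 years.
JPY accumulates by 1 + 0.0839×4/12 = 1.0279667.
TRY accumulates by 1 + 0.0331×4/12 = 1.0110333.
So F = 4.9981 × 1.0279667 / 1.0110333 = 5.081811 (JPY/TRY).
Quoted the other way: 1/5.081811 = 0.19678 TRY per JPY.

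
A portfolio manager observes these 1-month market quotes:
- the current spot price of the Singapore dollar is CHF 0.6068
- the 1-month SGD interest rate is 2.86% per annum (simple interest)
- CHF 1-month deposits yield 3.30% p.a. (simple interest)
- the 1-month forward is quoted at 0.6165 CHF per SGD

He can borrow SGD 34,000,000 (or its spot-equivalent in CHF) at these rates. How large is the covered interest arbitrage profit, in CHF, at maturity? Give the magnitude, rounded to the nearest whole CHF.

CHF 323,021

T = 1/12 years.
Invest the SGD and cover forward: 34,000,000 × 1.0023833333 × 0.6165 = CHF 21,010,957.05.
Convert at spot and invest in CHF: 34,000,000 × 0.6068 × 1.002750 = CHF 20,687,935.80.
The quoted forward overvalues SGD, so borrow CHF, buy SGD at spot, deposit the SGD at 2.86%, and sell the proceeds forward at 0.6165.
Arbitrage profit = |21,010,957.05 − 20,687,935.80| = CHF 323,021.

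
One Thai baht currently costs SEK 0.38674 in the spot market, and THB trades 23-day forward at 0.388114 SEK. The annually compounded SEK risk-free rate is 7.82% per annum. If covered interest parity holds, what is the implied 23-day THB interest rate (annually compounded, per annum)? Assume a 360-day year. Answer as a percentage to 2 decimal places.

T = 23/360 years.
F/S = 0.388114/0.38674 = 1.0035528 = (growth of SEK) / (growth of THB).
The SEK side grows by (1 + 0.0782)^(23/360) = 1.004822.
That pins the THB growth at 1.0012647.
r = 1.0012647^(360/23) − 1 = 0.019980 → 2.00%.

2.00%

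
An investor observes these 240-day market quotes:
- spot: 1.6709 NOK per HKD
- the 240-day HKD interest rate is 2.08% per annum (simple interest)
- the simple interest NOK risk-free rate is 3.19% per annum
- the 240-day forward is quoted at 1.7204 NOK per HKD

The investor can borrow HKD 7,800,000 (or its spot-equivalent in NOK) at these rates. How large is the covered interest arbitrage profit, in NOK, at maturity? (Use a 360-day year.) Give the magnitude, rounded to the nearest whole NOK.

T = 240/360 years.
Invest the HKD and cover forward: 7,800,000 × 1.0138666667 × 1.7204 = NOK 13,605,198.46.
Convert at spot and invest in NOK: 7,800,000 × 1.6709 × 1.0212666667 = NOK 13,310,188.89.
The quoted forward overvalues HKD, so borrow NOK, buy HKD at spot, deposit the HKD at 2.08%, and sell the proceeds forward at 1.7204.
The gap between the two covered legs is NOK 295,010.

NOK 295,010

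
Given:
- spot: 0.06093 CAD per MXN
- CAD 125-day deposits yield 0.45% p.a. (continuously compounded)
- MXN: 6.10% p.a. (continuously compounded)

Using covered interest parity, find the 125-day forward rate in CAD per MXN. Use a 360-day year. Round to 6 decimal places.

0.059746

T = 125/360 years.
Growth of 1 CAD over T: e^(0.0045×125/360) = 1.0015637.
Growth of 1 MXN over T: e^(0.0610×125/360) = 1.0214065.
CIP: F = S · (grow CAD)/(grow MXN) = 0.06093 × 1.0015637/1.0214065 = 0.05974632 CAD per MXN.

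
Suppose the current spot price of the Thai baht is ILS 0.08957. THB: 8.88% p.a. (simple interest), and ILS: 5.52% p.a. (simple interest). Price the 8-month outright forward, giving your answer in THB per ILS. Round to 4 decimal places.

T = 8/12 years.
ILS accumulates by 1 + 0.0552×8/12 = 1.036800.
Growth of 1 THB over T: 1 + 0.0888×8/12 = 1.059200.
CIP: F = S · (grow ILS)/(grow THB) = 0.08957 × 1.036800/1.059200 = 0.087675770 ILS per THB.
Quoted the other way: 1/0.087675770 = 11.4057 THB per ILS.

11.4057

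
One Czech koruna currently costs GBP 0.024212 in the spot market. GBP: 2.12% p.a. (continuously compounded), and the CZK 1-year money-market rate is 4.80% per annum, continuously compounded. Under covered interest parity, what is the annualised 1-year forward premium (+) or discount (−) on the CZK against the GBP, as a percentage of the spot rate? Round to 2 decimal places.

T = 1 year.
CIP forward (GBP per CZK) = 0.024212 × 1.0214263/1.0491707 = 0.023571735.
Annualised premium = (F − S)/S × (1/T) = (0.023571735 − 0.024212)/0.024212 ÷ 1 = -2.64%.

-2.64%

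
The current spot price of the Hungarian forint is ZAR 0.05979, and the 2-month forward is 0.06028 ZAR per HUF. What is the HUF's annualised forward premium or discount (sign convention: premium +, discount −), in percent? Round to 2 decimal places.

T = 2/12 years.
HUF trades forward at +0.81954% vs spot over the period.
×(1/T) gives 4.92% p.a.

+4.92%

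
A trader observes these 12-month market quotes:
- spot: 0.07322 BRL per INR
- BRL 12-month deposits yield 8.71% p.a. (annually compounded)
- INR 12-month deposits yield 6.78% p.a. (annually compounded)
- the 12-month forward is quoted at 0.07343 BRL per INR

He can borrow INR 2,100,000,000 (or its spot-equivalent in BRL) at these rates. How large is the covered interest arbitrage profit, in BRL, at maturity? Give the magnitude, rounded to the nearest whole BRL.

BRL 2,496,707

T = 1 year.
Keep in INR, deliver into the forward: 2,100,000,000·1.067800·0.07343 = BRL 164,657,963.40.
Swap to BRL now, deposit: 2,100,000,000·0.07322·1.087100 = BRL 167,154,670.20.
The quoted forward undervalues INR, so borrow INR, convert to BRL at spot, deposit the BRL at 8.71%, and buy INR forward at 0.07343 to cover the loan.
Profit = 167,154,670.20 − 164,657,963.40 = BRL 2,496,707.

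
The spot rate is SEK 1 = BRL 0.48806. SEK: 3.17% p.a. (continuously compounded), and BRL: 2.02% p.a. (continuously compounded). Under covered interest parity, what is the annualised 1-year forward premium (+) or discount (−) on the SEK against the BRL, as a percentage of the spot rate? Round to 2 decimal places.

T = 1 year.
No-arbitrage forward: 0.48806 × 1.0204054 / 1.0322078 = 0.48247946 BRL/SEK.
Annualised premium = (F − S)/S × (1/T) = (0.48247946 − 0.48806)/0.48806 ÷ 1 = -1.14%.

-1.14%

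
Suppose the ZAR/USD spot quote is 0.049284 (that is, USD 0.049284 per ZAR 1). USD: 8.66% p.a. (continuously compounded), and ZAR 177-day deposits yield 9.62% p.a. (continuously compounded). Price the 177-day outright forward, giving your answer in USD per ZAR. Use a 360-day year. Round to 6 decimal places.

T = 177/360 years.
USD growth factor: e^(0.0866×177/360) = 1.0434978.
ZAR growth factor: e^(0.0962×177/360) = 1.0484347.
CIP: F = S · (grow USD)/(grow ZAR) = 0.049284 × 1.0434978/1.0484347 = 0.04905193 USD per ZAR.

0.049052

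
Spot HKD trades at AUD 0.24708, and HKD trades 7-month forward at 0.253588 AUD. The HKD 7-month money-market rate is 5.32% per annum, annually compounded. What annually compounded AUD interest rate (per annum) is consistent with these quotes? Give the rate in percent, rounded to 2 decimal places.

10.12%

T = 7/12 years.
CIP gives F = S · g_AUD/g_HKD, so g_AUD/g_HKD = 0.253588/0.24708 = 1.0263396.
The HKD side grows by (1 + 0.0532)^(7/12) = 1.0306978.
That pins the AUD growth at 1.057846.
r = 1.057846^(12/7) − 1 = 0.101202 → 10.12%.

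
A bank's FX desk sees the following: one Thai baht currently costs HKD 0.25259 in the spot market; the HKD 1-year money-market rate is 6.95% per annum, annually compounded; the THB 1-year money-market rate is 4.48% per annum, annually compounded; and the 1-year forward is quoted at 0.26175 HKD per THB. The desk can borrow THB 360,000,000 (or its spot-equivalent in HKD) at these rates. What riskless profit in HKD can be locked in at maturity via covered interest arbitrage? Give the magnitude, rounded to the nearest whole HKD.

T = 1 year.
Invest the THB and cover forward: 360,000,000 × 1.044800 × 0.26175 = HKD 98,451,504.00.
Convert at spot and invest in HKD: 360,000,000 × 0.25259 × 1.069500 = HKD 97,252,201.80.
The quoted forward overvalues THB, so borrow HKD, buy THB at spot, deposit the THB at 4.48%, and sell the proceeds forward at 0.26175.
Arbitrage profit = |98,451,504.00 − 97,252,201.80| = HKD 1,199,302.

HKD 1,199,302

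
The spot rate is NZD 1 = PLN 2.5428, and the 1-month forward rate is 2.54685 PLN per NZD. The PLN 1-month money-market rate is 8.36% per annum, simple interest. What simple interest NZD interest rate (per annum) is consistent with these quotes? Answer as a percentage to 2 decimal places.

T = 1/12 years.
By CIP, F/S equals the PLN-to-NZD growth ratio: 2.54685/2.5428 = 1.0015927.
The PLN side grows by 1 + 0.0836×1/12 = 1.0069667.
So the NZD growth factor = 1.0053655.
r = (1.0053655 − 1)/(1/12) = 0.064386 → 6.44%.

6.44%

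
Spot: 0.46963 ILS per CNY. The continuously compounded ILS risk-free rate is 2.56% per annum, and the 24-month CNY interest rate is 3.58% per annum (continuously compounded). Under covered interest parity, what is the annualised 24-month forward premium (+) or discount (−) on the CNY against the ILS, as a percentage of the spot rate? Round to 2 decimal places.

-1.01%

T = 2 years.
F = S · g_ILS/g_CNY = 0.46963 × 1.0525334/1.0742256 = 0.46014660.
Annualised premium = (F − S)/S × (1/T) = (0.46014660 − 0.46963)/0.46963 ÷ 2 = -1.01%.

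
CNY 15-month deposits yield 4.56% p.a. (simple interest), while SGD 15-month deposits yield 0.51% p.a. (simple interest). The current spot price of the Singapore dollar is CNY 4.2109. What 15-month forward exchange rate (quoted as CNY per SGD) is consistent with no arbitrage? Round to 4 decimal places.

T = 15/12 years.
Growth of 1 CNY over T: 1 + 0.0456×15/12 = 1.057000.
SGD growth factor: 1 + 0.0051×15/12 = 1.006375.
Forward (CNY per SGD) = 4.2109 × 1.057000 / 1.006375 = 4.422726.

4.4227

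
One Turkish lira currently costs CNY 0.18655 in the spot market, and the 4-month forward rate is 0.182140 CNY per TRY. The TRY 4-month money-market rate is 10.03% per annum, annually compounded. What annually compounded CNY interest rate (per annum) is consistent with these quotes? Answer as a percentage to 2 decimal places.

2.41%

T = 4/12 years.
CIP gives F = S · g_CNY/g_TRY, so g_CNY/g_TRY = 0.18214/0.18655 = 0.9763602.
The TRY side grows by (1 + 0.1003)^(4/12) = 1.032374.
Hence g_CNY = 1.0079689.
Annualise: 1.0079689^(12/4) − 1 = 0.024098 = 2.41%.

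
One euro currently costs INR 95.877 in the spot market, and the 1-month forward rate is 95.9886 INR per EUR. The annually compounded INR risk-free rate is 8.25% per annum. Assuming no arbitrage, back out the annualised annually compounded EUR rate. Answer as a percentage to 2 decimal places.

T = 1/12 years.
By CIP, F/S equals the INR-to-EUR growth ratio: 95.9886/95.877 = 1.0011640.
The INR side grows by (1 + 0.0825)^(1/12) = 1.006628.
So the EUR growth factor = 1.0054576.
Annualise: 1.0054576^(12/1) − 1 = 0.067493 = 6.75%.

6.75%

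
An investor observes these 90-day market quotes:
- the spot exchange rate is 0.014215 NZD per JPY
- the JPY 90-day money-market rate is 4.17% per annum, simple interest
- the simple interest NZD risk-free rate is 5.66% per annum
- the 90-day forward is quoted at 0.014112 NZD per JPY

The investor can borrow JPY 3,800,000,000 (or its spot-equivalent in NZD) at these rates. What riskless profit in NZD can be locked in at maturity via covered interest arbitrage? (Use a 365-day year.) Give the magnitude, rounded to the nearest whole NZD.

NZD 593,881

T = 90/365 years.
Keep in JPY, deliver into the forward: 3,800,000,000·1.0102821918·0.014112 = NZD 54,176,988.70.
Swap to NZD now, deposit: 3,800,000,000·0.014215·1.0139561644 = NZD 54,770,870.13.
The quoted forward undervalues JPY, so borrow JPY, convert to NZD at spot, deposit the NZD at 5.66%, and buy JPY forward at 0.014112 to cover the loan.
Arbitrage profit = |54,176,988.70 − 54,770,870.13| = NZD 593,881.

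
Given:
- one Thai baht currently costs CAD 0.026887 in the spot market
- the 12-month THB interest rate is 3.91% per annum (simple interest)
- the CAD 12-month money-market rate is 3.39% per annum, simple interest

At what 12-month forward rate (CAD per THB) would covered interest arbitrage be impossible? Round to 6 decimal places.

T = 1 year.
Growth of 1 CAD over T: 1 + 0.0339×1 = 1.033900.
Growth of 1 THB over T: 1 + 0.0391×1 = 1.039100.
Forward (CAD per THB) = 0.026887 × 1.033900 / 1.039100 = 0.02675245.

0.026752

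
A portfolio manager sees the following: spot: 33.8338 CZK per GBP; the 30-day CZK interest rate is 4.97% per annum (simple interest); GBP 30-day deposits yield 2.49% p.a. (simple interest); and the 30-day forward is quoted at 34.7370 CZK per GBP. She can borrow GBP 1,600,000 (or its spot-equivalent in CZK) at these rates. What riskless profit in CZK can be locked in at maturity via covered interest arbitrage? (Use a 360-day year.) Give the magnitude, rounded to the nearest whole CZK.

T = 30/360 years.
Invest the GBP and cover forward: 1,600,000 × 1.002075 × 34.7370 = CZK 55,694,526.84.
Convert at spot and invest in CZK: 1,600,000 × 33.8338 × 1.0041416667 = CZK 54,358,285.32.
The quoted forward overvalues GBP, so borrow CZK, buy GBP at spot, deposit the GBP at 2.49%, and sell the proceeds forward at 34.7370.
Profit = 55,694,526.84 − 54,358,285.32 = CZK 1,336,242.

CZK 1,336,242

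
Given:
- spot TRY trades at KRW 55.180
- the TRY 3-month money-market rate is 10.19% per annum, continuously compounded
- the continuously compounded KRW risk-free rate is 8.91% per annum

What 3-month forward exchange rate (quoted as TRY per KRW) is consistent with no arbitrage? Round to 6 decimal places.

T = 3/12 years.
Growth of 1 KRW over T: e^(0.0891×3/12) = 1.0225249.
TRY accumulates by e^(0.1019×3/12) = 1.0258023.
Forward (KRW per TRY) = 55.18 × 1.0225249 / 1.0258023 = 55.00370.
Quoted the other way: 1/55.00370 = 0.018181 TRY per KRW.

0.018181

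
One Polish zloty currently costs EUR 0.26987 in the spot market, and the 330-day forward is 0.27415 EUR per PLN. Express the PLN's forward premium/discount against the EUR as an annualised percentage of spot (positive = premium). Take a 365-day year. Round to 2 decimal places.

T = 330/365 years.
PLN trades forward at +1.58595% vs spot over the period.
Per annum: 0.0158595 / (330/365) = 0.017542 = 1.75%.

+1.75%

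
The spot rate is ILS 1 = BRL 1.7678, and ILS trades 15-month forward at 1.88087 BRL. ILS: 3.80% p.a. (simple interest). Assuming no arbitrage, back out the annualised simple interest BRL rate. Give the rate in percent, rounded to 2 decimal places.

9.16%

T = 15/12 years.
By CIP, F/S equals the BRL-to-ILS growth ratio: 1.88087/1.7678 = 1.0639609.
ILS growth factor: 1 + 0.0380×15/12 = 1.047500.
So the BRL growth factor = 1.114499.
(1.114499 − 1)/T = 0.091599, i.e. 9.16%.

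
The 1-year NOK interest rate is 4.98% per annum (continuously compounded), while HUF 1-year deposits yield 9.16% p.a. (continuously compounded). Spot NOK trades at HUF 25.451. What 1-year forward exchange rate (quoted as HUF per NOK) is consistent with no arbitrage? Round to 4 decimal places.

T = 1 year.
HUF accumulates by e^(0.0916×1) = 1.09592636.
Growth of 1 NOK over T: e^(0.0498×1) = 1.05106086.
Forward (HUF per NOK) = 25.451 × 1.09592636 / 1.05106086 = 26.537399.

26.5374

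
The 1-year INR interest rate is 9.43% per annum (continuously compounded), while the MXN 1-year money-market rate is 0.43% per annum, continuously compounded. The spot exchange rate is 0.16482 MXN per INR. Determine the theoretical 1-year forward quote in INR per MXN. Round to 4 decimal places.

6.6386

T = 1 year.
MXN growth factor: e^(0.0043×1) = 1.0043093.
Growth of 1 INR over T: e^(0.0943×1) = 1.0988894.
Forward (MXN per INR) = 0.16482 × 1.0043093 / 1.0988894 = 0.1506341.
Invert for INR per MXN: 1 / 0.1506341 = 6.6386.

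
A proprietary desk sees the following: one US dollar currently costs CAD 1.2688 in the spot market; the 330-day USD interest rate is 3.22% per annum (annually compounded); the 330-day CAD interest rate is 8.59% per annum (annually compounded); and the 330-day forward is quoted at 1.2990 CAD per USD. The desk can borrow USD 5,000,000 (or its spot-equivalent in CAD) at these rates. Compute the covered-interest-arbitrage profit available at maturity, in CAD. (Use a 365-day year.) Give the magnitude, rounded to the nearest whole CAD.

CAD 150,930

T = 330/365 years.
Keep in USD, deliver into the forward: 5,000,000·1.029067904·1.2990 = CAD 6,683,796.04.
Swap to CAD now, deposit: 5,000,000·1.2688·1.077352767 = CAD 6,834,725.95.
The quoted forward undervalues USD, so borrow USD, convert to CAD at spot, deposit the CAD at 8.59%, and buy USD forward at 1.2990 to cover the loan.
The gap between the two covered legs is CAD 150,930.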